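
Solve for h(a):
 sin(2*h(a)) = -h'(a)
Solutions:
 h(a) = pi - acos((-C1 - exp(4*a))/(C1 - exp(4*a)))/2
 h(a) = acos((-C1 - exp(4*a))/(C1 - exp(4*a)))/2


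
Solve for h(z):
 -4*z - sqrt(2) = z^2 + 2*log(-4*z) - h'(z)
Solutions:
 h(z) = C1 + z^3/3 + 2*z^2 + 2*z*log(-z) + z*(-2 + sqrt(2) + 4*log(2))


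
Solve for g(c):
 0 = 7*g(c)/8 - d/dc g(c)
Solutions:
 g(c) = C1*exp(7*c/8)


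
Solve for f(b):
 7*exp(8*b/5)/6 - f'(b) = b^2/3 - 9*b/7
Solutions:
 f(b) = C1 - b^3/9 + 9*b^2/14 + 35*exp(8*b/5)/48


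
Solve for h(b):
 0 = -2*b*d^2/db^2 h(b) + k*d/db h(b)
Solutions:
 h(b) = C1 + b^(re(k)/2 + 1)*(C2*sin(log(b)*Abs(im(k))/2) + C3*cos(log(b)*im(k)/2))


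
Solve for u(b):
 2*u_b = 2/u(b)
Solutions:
 u(b) = -sqrt(C1 + 2*b)
 u(b) = sqrt(C1 + 2*b)


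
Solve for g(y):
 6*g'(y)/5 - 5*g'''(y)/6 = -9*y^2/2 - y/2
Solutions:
 g(y) = C1 + C2*exp(-6*y/5) + C3*exp(6*y/5) - 5*y^3/4 - 5*y^2/24 - 125*y/24


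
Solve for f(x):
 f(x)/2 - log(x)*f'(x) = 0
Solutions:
 f(x) = C1*exp(li(x)/2)


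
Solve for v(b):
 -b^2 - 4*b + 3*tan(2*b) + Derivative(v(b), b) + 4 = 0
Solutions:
 v(b) = C1 + b^3/3 + 2*b^2 - 4*b + 3*log(cos(2*b))/2


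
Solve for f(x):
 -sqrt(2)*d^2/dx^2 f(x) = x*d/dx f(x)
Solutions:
 f(x) = C1 + C2*erf(2^(1/4)*x/2)


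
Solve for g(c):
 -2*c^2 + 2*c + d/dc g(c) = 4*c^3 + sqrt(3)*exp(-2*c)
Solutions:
 g(c) = C1 + c^4 + 2*c^3/3 - c^2 - sqrt(3)*exp(-2*c)/2


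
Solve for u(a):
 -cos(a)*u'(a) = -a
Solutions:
 u(a) = C1 + Integral(a/cos(a), a)


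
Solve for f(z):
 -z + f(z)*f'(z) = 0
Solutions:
 f(z) = -sqrt(C1 + z^2)
 f(z) = sqrt(C1 + z^2)


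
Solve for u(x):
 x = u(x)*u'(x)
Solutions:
 u(x) = -sqrt(C1 + x^2)
 u(x) = sqrt(C1 + x^2)


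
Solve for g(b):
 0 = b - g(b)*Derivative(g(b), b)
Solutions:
 g(b) = -sqrt(C1 + b^2)
 g(b) = sqrt(C1 + b^2)


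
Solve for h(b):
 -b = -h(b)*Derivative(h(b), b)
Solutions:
 h(b) = -sqrt(C1 + b^2)
 h(b) = sqrt(C1 + b^2)


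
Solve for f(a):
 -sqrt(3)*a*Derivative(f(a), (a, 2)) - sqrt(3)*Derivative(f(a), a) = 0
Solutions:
 f(a) = C1 + C2*log(a)


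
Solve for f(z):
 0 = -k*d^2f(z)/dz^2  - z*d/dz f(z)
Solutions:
 f(z) = C1 + C2*sqrt(k)*erf(sqrt(2)*z*sqrt(1/k)/2)


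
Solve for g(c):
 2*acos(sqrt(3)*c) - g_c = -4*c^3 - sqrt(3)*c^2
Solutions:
 g(c) = C1 + c^4 + sqrt(3)*c^3/3 + 2*c*acos(sqrt(3)*c) - 2*sqrt(3)*sqrt(1 - 3*c^2)/3


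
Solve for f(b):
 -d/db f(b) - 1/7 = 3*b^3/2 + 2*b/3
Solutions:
 f(b) = C1 - 3*b^4/8 - b^2/3 - b/7


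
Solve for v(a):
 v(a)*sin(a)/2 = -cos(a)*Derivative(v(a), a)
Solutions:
 v(a) = C1*sqrt(cos(a))


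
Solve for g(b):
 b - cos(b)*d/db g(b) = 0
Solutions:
 g(b) = C1 + Integral(b/cos(b), b)


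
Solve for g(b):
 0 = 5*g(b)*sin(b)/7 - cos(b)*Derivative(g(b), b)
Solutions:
 g(b) = C1/cos(b)^(5/7)


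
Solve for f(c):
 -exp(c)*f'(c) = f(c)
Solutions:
 f(c) = C1*exp(exp(-c))


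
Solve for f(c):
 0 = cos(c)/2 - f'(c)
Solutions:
 f(c) = C1 + sin(c)/2


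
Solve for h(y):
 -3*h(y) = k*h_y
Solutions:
 h(y) = C1*exp(-3*y/k)


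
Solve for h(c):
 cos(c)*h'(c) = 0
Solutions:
 h(c) = C1


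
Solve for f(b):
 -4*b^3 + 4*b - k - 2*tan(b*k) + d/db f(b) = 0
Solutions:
 f(b) = C1 + b^4 - 2*b^2 + b*k + 2*Piecewise((-log(cos(b*k))/k, Ne(k, 0)), (0, True))


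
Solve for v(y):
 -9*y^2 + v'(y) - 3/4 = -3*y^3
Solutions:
 v(y) = C1 - 3*y^4/4 + 3*y^3 + 3*y/4


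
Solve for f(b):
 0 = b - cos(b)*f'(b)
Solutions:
 f(b) = C1 + Integral(b/cos(b), b)


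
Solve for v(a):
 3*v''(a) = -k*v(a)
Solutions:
 v(a) = C1*exp(-sqrt(3)*a*sqrt(-k)/3) + C2*exp(sqrt(3)*a*sqrt(-k)/3)


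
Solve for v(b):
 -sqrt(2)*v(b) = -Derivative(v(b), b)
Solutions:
 v(b) = C1*exp(sqrt(2)*b)


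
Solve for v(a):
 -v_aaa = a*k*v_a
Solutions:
 v(a) = C1 + Integral(C2*airyai(a*(-k)^(1/3)) + C3*airybi(a*(-k)^(1/3)), a)


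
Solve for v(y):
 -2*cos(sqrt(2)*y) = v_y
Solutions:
 v(y) = C1 - sqrt(2)*sin(sqrt(2)*y)


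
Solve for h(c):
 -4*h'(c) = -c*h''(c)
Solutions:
 h(c) = C1 + C2*c^5


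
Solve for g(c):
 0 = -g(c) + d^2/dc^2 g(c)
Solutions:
 g(c) = C1*exp(-c) + C2*exp(c)


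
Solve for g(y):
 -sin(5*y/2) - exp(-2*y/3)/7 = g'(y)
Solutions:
 g(y) = C1 + 2*cos(5*y/2)/5 + 3*exp(-2*y/3)/14


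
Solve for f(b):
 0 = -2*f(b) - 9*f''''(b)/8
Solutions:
 f(b) = (C1*sin(sqrt(6)*b/3) + C2*cos(sqrt(6)*b/3))*exp(-sqrt(6)*b/3) + (C3*sin(sqrt(6)*b/3) + C4*cos(sqrt(6)*b/3))*exp(sqrt(6)*b/3)


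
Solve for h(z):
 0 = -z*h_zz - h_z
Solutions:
 h(z) = C1 + C2*log(z)


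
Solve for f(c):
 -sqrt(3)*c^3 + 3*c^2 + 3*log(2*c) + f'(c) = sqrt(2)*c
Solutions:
 f(c) = C1 + sqrt(3)*c^4/4 - c^3 + sqrt(2)*c^2/2 - 3*c*log(c) - c*log(8) + 3*c


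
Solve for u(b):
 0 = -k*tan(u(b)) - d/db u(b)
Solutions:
 u(b) = pi - asin(C1*exp(-b*k))
 u(b) = asin(C1*exp(-b*k))


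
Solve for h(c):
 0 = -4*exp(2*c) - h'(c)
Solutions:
 h(c) = C1 - 2*exp(2*c)


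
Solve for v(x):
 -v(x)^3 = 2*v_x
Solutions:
 v(x) = -sqrt(-1/(C1 - x))
 v(x) = sqrt(-1/(C1 - x))


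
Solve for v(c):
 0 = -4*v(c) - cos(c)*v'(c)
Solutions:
 v(c) = C1*(sin(c)^2 - 2*sin(c) + 1)/(sin(c)^2 + 2*sin(c) + 1)


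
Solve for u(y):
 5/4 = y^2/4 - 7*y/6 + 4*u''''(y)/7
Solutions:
 u(y) = C1 + C2*y + C3*y^2 + C4*y^3 - 7*y^6/5760 + 49*y^5/2880 + 35*y^4/384


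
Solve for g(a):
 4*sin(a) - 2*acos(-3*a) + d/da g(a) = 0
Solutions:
 g(a) = C1 + 2*a*acos(-3*a) + 2*sqrt(1 - 9*a^2)/3 + 4*cos(a)


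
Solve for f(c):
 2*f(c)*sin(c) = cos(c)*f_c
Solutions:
 f(c) = C1/cos(c)^2


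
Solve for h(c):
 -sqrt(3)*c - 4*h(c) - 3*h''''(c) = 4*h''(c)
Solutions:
 h(c) = -sqrt(3)*c/4 + (C1*sin(sqrt(2)*3^(3/4)*c*cos(atan(sqrt(2))/2)/3) + C2*cos(sqrt(2)*3^(3/4)*c*cos(atan(sqrt(2))/2)/3))*exp(-sqrt(2)*3^(3/4)*c*sin(atan(sqrt(2))/2)/3) + (C3*sin(sqrt(2)*3^(3/4)*c*cos(atan(sqrt(2))/2)/3) + C4*cos(sqrt(2)*3^(3/4)*c*cos(atan(sqrt(2))/2)/3))*exp(sqrt(2)*3^(3/4)*c*sin(atan(sqrt(2))/2)/3)


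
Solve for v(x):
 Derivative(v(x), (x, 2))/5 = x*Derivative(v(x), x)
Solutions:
 v(x) = C1 + C2*erfi(sqrt(10)*x/2)


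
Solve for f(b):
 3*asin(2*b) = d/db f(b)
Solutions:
 f(b) = C1 + 3*b*asin(2*b) + 3*sqrt(1 - 4*b^2)/2


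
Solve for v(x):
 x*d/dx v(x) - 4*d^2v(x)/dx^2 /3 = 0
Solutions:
 v(x) = C1 + C2*erfi(sqrt(6)*x/4)


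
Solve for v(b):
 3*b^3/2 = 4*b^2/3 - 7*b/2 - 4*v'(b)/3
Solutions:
 v(b) = C1 - 9*b^4/32 + b^3/3 - 21*b^2/16


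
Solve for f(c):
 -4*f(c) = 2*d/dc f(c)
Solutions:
 f(c) = C1*exp(-2*c)


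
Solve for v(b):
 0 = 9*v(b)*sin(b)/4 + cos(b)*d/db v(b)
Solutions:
 v(b) = C1*cos(b)^(9/4)


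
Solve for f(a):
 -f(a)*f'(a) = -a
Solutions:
 f(a) = -sqrt(C1 + a^2)
 f(a) = sqrt(C1 + a^2)


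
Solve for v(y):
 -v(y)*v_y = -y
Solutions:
 v(y) = -sqrt(C1 + y^2)
 v(y) = sqrt(C1 + y^2)


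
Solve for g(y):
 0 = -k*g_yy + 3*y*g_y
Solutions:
 g(y) = C1 + C2*erf(sqrt(6)*y*sqrt(-1/k)/2)/sqrt(-1/k)


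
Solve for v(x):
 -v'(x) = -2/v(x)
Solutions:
 v(x) = -sqrt(C1 + 4*x)
 v(x) = sqrt(C1 + 4*x)


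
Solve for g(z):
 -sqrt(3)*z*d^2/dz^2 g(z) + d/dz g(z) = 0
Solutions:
 g(z) = C1 + C2*z^(sqrt(3)/3 + 1)


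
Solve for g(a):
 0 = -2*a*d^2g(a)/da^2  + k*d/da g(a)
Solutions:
 g(a) = C1 + a^(re(k)/2 + 1)*(C2*sin(log(a)*Abs(im(k))/2) + C3*cos(log(a)*im(k)/2))


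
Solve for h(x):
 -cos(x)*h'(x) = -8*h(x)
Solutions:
 h(x) = C1*(sin(x)^4 + 4*sin(x)^3 + 6*sin(x)^2 + 4*sin(x) + 1)/(sin(x)^4 - 4*sin(x)^3 + 6*sin(x)^2 - 4*sin(x) + 1)


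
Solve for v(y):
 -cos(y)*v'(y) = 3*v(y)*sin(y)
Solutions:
 v(y) = C1*cos(y)^3


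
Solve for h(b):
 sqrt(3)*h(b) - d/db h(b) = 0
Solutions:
 h(b) = C1*exp(sqrt(3)*b)


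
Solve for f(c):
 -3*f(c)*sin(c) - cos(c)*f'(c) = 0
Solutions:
 f(c) = C1*cos(c)^3


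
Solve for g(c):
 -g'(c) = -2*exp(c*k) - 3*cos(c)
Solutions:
 g(c) = C1 + 3*sin(c) + 2*exp(c*k)/k


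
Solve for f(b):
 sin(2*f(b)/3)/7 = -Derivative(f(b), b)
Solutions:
 b/7 + 3*log(cos(2*f(b)/3) - 1)/4 - 3*log(cos(2*f(b)/3) + 1)/4 = C1


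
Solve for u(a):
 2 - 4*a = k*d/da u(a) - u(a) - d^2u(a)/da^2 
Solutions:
 u(a) = C1*exp(a*(k - sqrt(k^2 - 4))/2) + C2*exp(a*(k + sqrt(k^2 - 4))/2) + 4*a + 4*k - 2


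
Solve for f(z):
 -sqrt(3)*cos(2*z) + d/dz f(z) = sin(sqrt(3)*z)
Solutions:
 f(z) = C1 + sqrt(3)*sin(2*z)/2 - sqrt(3)*cos(sqrt(3)*z)/3


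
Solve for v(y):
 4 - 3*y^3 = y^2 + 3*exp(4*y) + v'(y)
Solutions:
 v(y) = C1 - 3*y^4/4 - y^3/3 + 4*y - 3*exp(4*y)/4


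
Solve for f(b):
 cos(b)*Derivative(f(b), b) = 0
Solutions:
 f(b) = C1


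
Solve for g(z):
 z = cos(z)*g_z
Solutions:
 g(z) = C1 + Integral(z/cos(z), z)


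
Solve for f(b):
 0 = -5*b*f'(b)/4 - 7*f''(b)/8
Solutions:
 f(b) = C1 + C2*erf(sqrt(35)*b/7)


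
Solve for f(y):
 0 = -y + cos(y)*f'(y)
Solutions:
 f(y) = C1 + Integral(y/cos(y), y)


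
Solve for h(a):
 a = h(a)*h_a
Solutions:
 h(a) = -sqrt(C1 + a^2)
 h(a) = sqrt(C1 + a^2)


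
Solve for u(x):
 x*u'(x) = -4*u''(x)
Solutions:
 u(x) = C1 + C2*erf(sqrt(2)*x/4)


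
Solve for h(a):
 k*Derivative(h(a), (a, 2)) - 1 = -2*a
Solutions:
 h(a) = C1 + C2*a - a^3/(3*k) + a^2/(2*k)


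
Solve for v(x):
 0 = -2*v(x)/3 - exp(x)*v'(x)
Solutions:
 v(x) = C1*exp(2*exp(-x)/3)


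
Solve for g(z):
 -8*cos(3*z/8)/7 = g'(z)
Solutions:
 g(z) = C1 - 64*sin(3*z/8)/21


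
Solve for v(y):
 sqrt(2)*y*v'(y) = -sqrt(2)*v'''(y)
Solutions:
 v(y) = C1 + Integral(C2*airyai(-y) + C3*airybi(-y), y)


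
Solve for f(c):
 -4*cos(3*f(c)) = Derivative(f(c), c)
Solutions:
 f(c) = -asin((C1 + exp(24*c))/(C1 - exp(24*c)))/3 + pi/3
 f(c) = asin((C1 + exp(24*c))/(C1 - exp(24*c)))/3


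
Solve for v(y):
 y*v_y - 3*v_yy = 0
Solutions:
 v(y) = C1 + C2*erfi(sqrt(6)*y/6)


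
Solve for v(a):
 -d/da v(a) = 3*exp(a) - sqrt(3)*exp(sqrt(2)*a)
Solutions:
 v(a) = C1 - 3*exp(a) + sqrt(6)*exp(sqrt(2)*a)/2


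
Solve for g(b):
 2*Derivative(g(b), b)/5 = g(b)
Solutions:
 g(b) = C1*exp(5*b/2)


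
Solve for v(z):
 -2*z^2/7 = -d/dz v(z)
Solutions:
 v(z) = C1 + 2*z^3/21


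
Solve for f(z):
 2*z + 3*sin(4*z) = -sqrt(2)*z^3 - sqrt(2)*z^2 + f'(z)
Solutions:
 f(z) = C1 + sqrt(2)*z^4/4 + sqrt(2)*z^3/3 + z^2 - 3*cos(4*z)/4


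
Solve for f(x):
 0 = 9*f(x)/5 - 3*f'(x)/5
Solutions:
 f(x) = C1*exp(3*x)


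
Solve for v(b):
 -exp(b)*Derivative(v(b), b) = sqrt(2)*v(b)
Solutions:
 v(b) = C1*exp(sqrt(2)*exp(-b))


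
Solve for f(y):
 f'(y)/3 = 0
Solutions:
 f(y) = C1


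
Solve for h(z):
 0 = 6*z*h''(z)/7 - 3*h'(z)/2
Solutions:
 h(z) = C1 + C2*z^(11/4)


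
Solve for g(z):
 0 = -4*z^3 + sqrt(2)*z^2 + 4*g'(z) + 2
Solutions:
 g(z) = C1 + z^4/4 - sqrt(2)*z^3/12 - z/2


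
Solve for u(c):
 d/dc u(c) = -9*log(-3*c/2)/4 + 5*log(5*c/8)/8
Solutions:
 u(c) = C1 - 13*c*log(c)/8 + c*(-18*log(3) + 3*log(2) + 5*log(5) + 13 - 18*I*pi)/8


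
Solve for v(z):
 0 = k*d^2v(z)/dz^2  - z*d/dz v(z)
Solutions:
 v(z) = C1 + C2*erf(sqrt(2)*z*sqrt(-1/k)/2)/sqrt(-1/k)


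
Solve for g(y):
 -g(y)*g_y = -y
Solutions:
 g(y) = -sqrt(C1 + y^2)
 g(y) = sqrt(C1 + y^2)


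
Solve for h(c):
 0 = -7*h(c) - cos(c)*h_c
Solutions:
 h(c) = C1*sqrt(sin(c) - 1)*(sin(c)^3 - 3*sin(c)^2 + 3*sin(c) - 1)/(sqrt(sin(c) + 1)*(sin(c)^3 + 3*sin(c)^2 + 3*sin(c) + 1))


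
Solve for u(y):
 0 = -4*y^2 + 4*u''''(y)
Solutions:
 u(y) = C1 + C2*y + C3*y^2 + C4*y^3 + y^6/360


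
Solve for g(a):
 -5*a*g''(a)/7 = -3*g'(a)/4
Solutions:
 g(a) = C1 + C2*a^(41/20)


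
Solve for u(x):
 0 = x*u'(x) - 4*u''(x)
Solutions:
 u(x) = C1 + C2*erfi(sqrt(2)*x/4)


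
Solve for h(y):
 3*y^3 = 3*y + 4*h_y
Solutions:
 h(y) = C1 + 3*y^4/16 - 3*y^2/8


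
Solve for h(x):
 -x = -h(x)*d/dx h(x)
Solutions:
 h(x) = -sqrt(C1 + x^2)
 h(x) = sqrt(C1 + x^2)


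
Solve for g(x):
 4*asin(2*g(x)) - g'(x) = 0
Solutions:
 Integral(1/asin(2*_y), (_y, g(x))) = C1 + 4*x


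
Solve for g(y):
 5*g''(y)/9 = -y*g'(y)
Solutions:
 g(y) = C1 + C2*erf(3*sqrt(10)*y/10)


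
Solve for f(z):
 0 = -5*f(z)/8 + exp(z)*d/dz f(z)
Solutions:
 f(z) = C1*exp(-5*exp(-z)/8)


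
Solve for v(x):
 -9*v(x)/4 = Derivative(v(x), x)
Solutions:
 v(x) = C1*exp(-9*x/4)


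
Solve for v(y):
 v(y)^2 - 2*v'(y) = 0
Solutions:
 v(y) = -2/(C1 + y)


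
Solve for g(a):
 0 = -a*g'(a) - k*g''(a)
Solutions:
 g(a) = C1 + C2*sqrt(k)*erf(sqrt(2)*a*sqrt(1/k)/2)


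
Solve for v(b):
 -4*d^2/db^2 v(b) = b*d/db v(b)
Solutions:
 v(b) = C1 + C2*erf(sqrt(2)*b/4)


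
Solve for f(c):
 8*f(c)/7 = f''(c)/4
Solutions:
 f(c) = C1*exp(-4*sqrt(14)*c/7) + C2*exp(4*sqrt(14)*c/7)


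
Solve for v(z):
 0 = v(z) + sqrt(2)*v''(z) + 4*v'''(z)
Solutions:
 v(z) = C1*exp(z*(-2*sqrt(2) + 2^(2/3)/(sqrt(2) + 108 + sqrt(-2 + (sqrt(2) + 108)^2))^(1/3) + 2^(1/3)*(sqrt(2) + 108 + sqrt(-2 + (sqrt(2) + 108)^2))^(1/3))/24)*sin(2^(1/3)*sqrt(3)*z*(-(sqrt(2) + 108 + sqrt(-2 + (sqrt(2) + 108)^2))^(1/3) + 2^(1/3)/(sqrt(2) + 108 + sqrt(-2 + (sqrt(2) + 108)^2))^(1/3))/24) + C2*exp(z*(-2*sqrt(2) + 2^(2/3)/(sqrt(2) + 108 + sqrt(-2 + (sqrt(2) + 108)^2))^(1/3) + 2^(1/3)*(sqrt(2) + 108 + sqrt(-2 + (sqrt(2) + 108)^2))^(1/3))/24)*cos(2^(1/3)*sqrt(3)*z*(-(sqrt(2) + 108 + sqrt(-2 + (sqrt(2) + 108)^2))^(1/3) + 2^(1/3)/(sqrt(2) + 108 + sqrt(-2 + (sqrt(2) + 108)^2))^(1/3))/24) + C3*exp(-z*(2^(2/3)/(sqrt(2) + 108 + sqrt(-2 + (sqrt(2) + 108)^2))^(1/3) + sqrt(2) + 2^(1/3)*(sqrt(2) + 108 + sqrt(-2 + (sqrt(2) + 108)^2))^(1/3))/12)


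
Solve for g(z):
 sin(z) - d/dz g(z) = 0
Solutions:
 g(z) = C1 - cos(z)


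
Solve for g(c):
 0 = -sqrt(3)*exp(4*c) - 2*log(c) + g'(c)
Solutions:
 g(c) = C1 + 2*c*log(c) - 2*c + sqrt(3)*exp(4*c)/4


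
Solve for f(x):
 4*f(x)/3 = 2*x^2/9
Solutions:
 f(x) = x^2/6


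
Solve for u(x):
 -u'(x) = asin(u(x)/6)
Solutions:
 Integral(1/asin(_y/6), (_y, u(x))) = C1 - x


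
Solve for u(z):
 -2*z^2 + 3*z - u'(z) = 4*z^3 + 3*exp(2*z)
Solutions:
 u(z) = C1 - z^4 - 2*z^3/3 + 3*z^2/2 - 3*exp(2*z)/2


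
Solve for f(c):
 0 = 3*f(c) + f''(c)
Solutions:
 f(c) = C1*sin(sqrt(3)*c) + C2*cos(sqrt(3)*c)


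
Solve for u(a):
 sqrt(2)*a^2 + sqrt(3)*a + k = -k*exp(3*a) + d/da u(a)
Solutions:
 u(a) = C1 + sqrt(2)*a^3/3 + sqrt(3)*a^2/2 + a*k + k*exp(3*a)/3


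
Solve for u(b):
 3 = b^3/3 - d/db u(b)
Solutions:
 u(b) = C1 + b^4/12 - 3*b


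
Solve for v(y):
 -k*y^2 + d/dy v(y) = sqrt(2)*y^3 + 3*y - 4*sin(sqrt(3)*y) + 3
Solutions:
 v(y) = C1 + k*y^3/3 + sqrt(2)*y^4/4 + 3*y^2/2 + 3*y + 4*sqrt(3)*cos(sqrt(3)*y)/3


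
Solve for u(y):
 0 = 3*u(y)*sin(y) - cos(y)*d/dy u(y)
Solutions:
 u(y) = C1/cos(y)^3


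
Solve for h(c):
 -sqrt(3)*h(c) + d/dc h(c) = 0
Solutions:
 h(c) = C1*exp(sqrt(3)*c)


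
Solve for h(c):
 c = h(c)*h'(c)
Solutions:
 h(c) = -sqrt(C1 + c^2)
 h(c) = sqrt(C1 + c^2)


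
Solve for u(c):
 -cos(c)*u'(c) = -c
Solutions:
 u(c) = C1 + Integral(c/cos(c), c)


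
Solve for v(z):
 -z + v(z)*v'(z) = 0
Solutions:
 v(z) = -sqrt(C1 + z^2)
 v(z) = sqrt(C1 + z^2)


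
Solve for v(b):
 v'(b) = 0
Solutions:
 v(b) = C1


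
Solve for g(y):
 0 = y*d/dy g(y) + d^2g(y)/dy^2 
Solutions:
 g(y) = C1 + C2*erf(sqrt(2)*y/2)


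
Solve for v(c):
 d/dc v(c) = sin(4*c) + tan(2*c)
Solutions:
 v(c) = C1 - log(cos(2*c))/2 - cos(4*c)/4


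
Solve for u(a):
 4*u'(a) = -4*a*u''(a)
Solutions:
 u(a) = C1 + C2*log(a)


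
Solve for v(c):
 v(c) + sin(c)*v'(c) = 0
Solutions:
 v(c) = C1*sqrt(cos(c) + 1)/sqrt(cos(c) - 1)


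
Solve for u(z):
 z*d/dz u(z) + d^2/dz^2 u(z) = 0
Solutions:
 u(z) = C1 + C2*erf(sqrt(2)*z/2)


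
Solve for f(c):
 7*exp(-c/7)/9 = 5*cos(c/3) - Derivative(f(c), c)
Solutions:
 f(c) = C1 + 15*sin(c/3) + 49*exp(-c/7)/9


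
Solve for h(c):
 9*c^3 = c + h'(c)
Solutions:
 h(c) = C1 + 9*c^4/4 - c^2/2


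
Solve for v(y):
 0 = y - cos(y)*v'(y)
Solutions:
 v(y) = C1 + Integral(y/cos(y), y)


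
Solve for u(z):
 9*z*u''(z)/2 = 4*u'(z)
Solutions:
 u(z) = C1 + C2*z^(17/9)


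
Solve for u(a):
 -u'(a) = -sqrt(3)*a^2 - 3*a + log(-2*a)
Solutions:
 u(a) = C1 + sqrt(3)*a^3/3 + 3*a^2/2 - a*log(-a) + a*(1 - log(2))


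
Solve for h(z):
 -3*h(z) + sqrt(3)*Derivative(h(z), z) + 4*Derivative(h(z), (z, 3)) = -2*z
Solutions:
 h(z) = C1*exp(-z*(-3^(5/6)/(9 + sqrt(sqrt(3) + 81))^(1/3) + 3^(2/3)*(9 + sqrt(sqrt(3) + 81))^(1/3))/12)*sin(z*(3^(1/3)/(9 + sqrt(sqrt(3) + 81))^(1/3) + 3^(1/6)*(9 + sqrt(sqrt(3) + 81))^(1/3))/4) + C2*exp(-z*(-3^(5/6)/(9 + sqrt(sqrt(3) + 81))^(1/3) + 3^(2/3)*(9 + sqrt(sqrt(3) + 81))^(1/3))/12)*cos(z*(3^(1/3)/(9 + sqrt(sqrt(3) + 81))^(1/3) + 3^(1/6)*(9 + sqrt(sqrt(3) + 81))^(1/3))/4) + C3*exp(z*(-3^(5/6)/(9 + sqrt(sqrt(3) + 81))^(1/3) + 3^(2/3)*(9 + sqrt(sqrt(3) + 81))^(1/3))/6) + 2*z/3 + 2*sqrt(3)/9


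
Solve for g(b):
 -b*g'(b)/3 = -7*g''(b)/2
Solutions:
 g(b) = C1 + C2*erfi(sqrt(21)*b/21)


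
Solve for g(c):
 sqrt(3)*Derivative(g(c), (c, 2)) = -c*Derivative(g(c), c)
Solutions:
 g(c) = C1 + C2*erf(sqrt(2)*3^(3/4)*c/6)


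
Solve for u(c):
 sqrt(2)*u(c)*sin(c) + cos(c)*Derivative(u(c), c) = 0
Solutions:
 u(c) = C1*cos(c)^(sqrt(2))


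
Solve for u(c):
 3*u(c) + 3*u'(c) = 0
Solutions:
 u(c) = C1*exp(-c)


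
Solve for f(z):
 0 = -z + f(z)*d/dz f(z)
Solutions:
 f(z) = -sqrt(C1 + z^2)
 f(z) = sqrt(C1 + z^2)


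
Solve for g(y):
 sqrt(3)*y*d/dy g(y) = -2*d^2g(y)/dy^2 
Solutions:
 g(y) = C1 + C2*erf(3^(1/4)*y/2)


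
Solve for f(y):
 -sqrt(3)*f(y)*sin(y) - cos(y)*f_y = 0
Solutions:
 f(y) = C1*cos(y)^(sqrt(3))


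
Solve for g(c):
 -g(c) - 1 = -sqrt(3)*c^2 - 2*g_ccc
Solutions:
 g(c) = C3*exp(2^(2/3)*c/2) + sqrt(3)*c^2 + (C1*sin(2^(2/3)*sqrt(3)*c/4) + C2*cos(2^(2/3)*sqrt(3)*c/4))*exp(-2^(2/3)*c/4) - 1


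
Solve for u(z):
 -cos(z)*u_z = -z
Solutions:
 u(z) = C1 + Integral(z/cos(z), z)


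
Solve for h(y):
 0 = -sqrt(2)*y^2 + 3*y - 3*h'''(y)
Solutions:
 h(y) = C1 + C2*y + C3*y^2 - sqrt(2)*y^5/180 + y^4/24


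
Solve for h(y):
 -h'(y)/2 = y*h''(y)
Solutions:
 h(y) = C1 + C2*sqrt(y)


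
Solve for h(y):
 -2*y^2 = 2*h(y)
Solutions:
 h(y) = -y^2


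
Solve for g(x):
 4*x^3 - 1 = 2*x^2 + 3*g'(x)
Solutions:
 g(x) = C1 + x^4/3 - 2*x^3/9 - x/3


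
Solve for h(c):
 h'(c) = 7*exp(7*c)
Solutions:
 h(c) = C1 + exp(7*c)


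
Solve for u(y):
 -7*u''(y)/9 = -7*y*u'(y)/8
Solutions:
 u(y) = C1 + C2*erfi(3*y/4)


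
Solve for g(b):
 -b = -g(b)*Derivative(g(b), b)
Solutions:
 g(b) = -sqrt(C1 + b^2)
 g(b) = sqrt(C1 + b^2)


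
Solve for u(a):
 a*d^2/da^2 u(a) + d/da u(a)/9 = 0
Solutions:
 u(a) = C1 + C2*a^(8/9)


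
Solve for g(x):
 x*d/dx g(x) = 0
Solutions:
 g(x) = C1


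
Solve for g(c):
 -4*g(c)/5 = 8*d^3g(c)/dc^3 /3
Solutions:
 g(c) = C3*exp(-10^(2/3)*3^(1/3)*c/10) + (C1*sin(10^(2/3)*3^(5/6)*c/20) + C2*cos(10^(2/3)*3^(5/6)*c/20))*exp(10^(2/3)*3^(1/3)*c/20)


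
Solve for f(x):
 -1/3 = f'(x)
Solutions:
 f(x) = C1 - x/3


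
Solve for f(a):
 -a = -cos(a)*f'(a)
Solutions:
 f(a) = C1 + Integral(a/cos(a), a)


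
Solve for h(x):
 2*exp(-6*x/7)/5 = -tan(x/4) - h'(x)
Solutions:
 h(x) = C1 - 2*log(tan(x/4)^2 + 1) + 7*exp(-6*x/7)/15


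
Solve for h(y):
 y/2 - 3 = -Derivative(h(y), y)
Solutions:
 h(y) = C1 - y^2/4 + 3*y


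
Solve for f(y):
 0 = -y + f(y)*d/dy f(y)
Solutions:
 f(y) = -sqrt(C1 + y^2)
 f(y) = sqrt(C1 + y^2)


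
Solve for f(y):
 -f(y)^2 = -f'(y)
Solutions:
 f(y) = -1/(C1 + y)


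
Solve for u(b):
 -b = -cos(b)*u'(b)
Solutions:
 u(b) = C1 + Integral(b/cos(b), b)


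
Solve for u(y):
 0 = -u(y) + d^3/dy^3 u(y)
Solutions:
 u(y) = C3*exp(y) + (C1*sin(sqrt(3)*y/2) + C2*cos(sqrt(3)*y/2))*exp(-y/2)


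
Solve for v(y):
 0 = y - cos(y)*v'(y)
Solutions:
 v(y) = C1 + Integral(y/cos(y), y)


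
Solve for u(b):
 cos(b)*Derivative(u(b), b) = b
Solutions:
 u(b) = C1 + Integral(b/cos(b), b)


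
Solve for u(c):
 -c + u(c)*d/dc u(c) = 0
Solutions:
 u(c) = -sqrt(C1 + c^2)
 u(c) = sqrt(C1 + c^2)


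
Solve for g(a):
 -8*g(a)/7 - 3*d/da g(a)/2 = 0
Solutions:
 g(a) = C1*exp(-16*a/21)


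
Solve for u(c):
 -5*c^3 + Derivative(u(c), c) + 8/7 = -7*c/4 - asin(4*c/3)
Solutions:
 u(c) = C1 + 5*c^4/4 - 7*c^2/8 - c*asin(4*c/3) - 8*c/7 - sqrt(9 - 16*c^2)/4


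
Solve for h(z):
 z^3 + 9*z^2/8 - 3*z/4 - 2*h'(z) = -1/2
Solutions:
 h(z) = C1 + z^4/8 + 3*z^3/16 - 3*z^2/16 + z/4


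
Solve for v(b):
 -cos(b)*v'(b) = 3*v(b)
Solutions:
 v(b) = C1*(sin(b) - 1)^(3/2)/(sin(b) + 1)^(3/2)


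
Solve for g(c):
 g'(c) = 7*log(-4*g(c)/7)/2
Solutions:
 -2*Integral(1/(log(-_y) - log(7) + 2*log(2)), (_y, g(c)))/7 = C1 - c


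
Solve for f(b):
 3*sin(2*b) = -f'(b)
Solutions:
 f(b) = C1 + 3*cos(2*b)/2


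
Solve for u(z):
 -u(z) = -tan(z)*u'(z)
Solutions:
 u(z) = C1*sin(z)


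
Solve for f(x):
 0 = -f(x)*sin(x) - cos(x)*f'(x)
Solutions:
 f(x) = C1*cos(x)


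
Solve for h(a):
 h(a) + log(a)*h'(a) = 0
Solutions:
 h(a) = C1*exp(-li(a))


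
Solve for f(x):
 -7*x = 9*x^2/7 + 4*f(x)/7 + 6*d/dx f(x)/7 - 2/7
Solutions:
 f(x) = C1*exp(-2*x/3) - 9*x^2/4 - 11*x/2 + 35/4


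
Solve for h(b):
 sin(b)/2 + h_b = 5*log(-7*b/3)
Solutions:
 h(b) = C1 + 5*b*log(-b) - 5*b*log(3) - 5*b + 5*b*log(7) + cos(b)/2


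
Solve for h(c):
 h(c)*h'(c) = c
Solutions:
 h(c) = -sqrt(C1 + c^2)
 h(c) = sqrt(C1 + c^2)


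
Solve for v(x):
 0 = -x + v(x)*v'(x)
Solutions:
 v(x) = -sqrt(C1 + x^2)
 v(x) = sqrt(C1 + x^2)


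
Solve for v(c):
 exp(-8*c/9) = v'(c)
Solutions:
 v(c) = C1 - 9*exp(-8*c/9)/8


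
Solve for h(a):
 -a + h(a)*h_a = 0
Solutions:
 h(a) = -sqrt(C1 + a^2)
 h(a) = sqrt(C1 + a^2)


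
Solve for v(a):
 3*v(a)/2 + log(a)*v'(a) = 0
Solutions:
 v(a) = C1*exp(-3*li(a)/2)


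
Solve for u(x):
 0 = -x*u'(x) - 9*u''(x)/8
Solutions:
 u(x) = C1 + C2*erf(2*x/3)


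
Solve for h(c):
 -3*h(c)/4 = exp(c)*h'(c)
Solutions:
 h(c) = C1*exp(3*exp(-c)/4)


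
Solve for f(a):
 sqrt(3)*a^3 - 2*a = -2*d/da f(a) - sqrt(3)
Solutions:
 f(a) = C1 - sqrt(3)*a^4/8 + a^2/2 - sqrt(3)*a/2


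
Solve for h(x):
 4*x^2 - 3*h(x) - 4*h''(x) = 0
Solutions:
 h(x) = C1*sin(sqrt(3)*x/2) + C2*cos(sqrt(3)*x/2) + 4*x^2/3 - 32/9


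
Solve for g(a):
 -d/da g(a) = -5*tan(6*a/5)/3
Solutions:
 g(a) = C1 - 25*log(cos(6*a/5))/18


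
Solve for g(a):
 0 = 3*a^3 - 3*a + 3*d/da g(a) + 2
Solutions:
 g(a) = C1 - a^4/4 + a^2/2 - 2*a/3


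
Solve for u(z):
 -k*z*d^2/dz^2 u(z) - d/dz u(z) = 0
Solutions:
 u(z) = C1 + z^(((re(k) - 1)*re(k) + im(k)^2)/(re(k)^2 + im(k)^2))*(C2*sin(log(z)*Abs(im(k))/(re(k)^2 + im(k)^2)) + C3*cos(log(z)*im(k)/(re(k)^2 + im(k)^2)))


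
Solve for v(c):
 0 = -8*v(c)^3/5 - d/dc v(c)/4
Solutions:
 v(c) = -sqrt(10)*sqrt(-1/(C1 - 32*c))/2
 v(c) = sqrt(10)*sqrt(-1/(C1 - 32*c))/2


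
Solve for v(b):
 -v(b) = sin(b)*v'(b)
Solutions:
 v(b) = C1*sqrt(cos(b) + 1)/sqrt(cos(b) - 1)


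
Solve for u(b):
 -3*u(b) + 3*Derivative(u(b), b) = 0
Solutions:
 u(b) = C1*exp(b)


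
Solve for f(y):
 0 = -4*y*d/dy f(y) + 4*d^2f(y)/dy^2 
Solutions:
 f(y) = C1 + C2*erfi(sqrt(2)*y/2)


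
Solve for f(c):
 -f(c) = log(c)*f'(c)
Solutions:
 f(c) = C1*exp(-li(c))


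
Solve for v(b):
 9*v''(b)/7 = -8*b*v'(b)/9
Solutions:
 v(b) = C1 + C2*erf(2*sqrt(7)*b/9)


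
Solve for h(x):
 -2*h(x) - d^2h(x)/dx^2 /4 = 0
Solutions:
 h(x) = C1*sin(2*sqrt(2)*x) + C2*cos(2*sqrt(2)*x)


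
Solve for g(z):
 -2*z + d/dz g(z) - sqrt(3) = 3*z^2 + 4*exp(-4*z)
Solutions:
 g(z) = C1 + z^3 + z^2 + sqrt(3)*z - exp(-4*z)


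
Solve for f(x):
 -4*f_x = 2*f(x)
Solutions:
 f(x) = C1*exp(-x/2)


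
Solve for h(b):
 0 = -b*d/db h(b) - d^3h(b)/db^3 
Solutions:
 h(b) = C1 + Integral(C2*airyai(-b) + C3*airybi(-b), b)


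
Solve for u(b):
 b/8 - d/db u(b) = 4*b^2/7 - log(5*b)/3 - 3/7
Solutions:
 u(b) = C1 - 4*b^3/21 + b^2/16 + b*log(b)/3 + 2*b/21 + b*log(5)/3


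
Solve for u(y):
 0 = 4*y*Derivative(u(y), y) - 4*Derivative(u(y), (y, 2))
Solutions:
 u(y) = C1 + C2*erfi(sqrt(2)*y/2)


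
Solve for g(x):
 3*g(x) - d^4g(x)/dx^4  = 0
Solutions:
 g(x) = C1*exp(-3^(1/4)*x) + C2*exp(3^(1/4)*x) + C3*sin(3^(1/4)*x) + C4*cos(3^(1/4)*x)


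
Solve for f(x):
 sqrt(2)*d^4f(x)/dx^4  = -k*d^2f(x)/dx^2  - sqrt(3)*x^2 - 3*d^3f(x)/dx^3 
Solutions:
 f(x) = C1 + C2*x + C3*exp(sqrt(2)*x*(sqrt(-4*sqrt(2)*k + 9) - 3)/4) + C4*exp(-sqrt(2)*x*(sqrt(-4*sqrt(2)*k + 9) + 3)/4) - sqrt(3)*x^4/(12*k) + sqrt(3)*x^3/k^2 + x^2*(sqrt(6) - 9*sqrt(3)/k)/k^2


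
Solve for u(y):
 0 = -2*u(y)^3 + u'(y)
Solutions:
 u(y) = -sqrt(2)*sqrt(-1/(C1 + 2*y))/2
 u(y) = sqrt(2)*sqrt(-1/(C1 + 2*y))/2


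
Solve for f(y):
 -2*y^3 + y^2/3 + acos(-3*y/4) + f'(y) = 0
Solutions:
 f(y) = C1 + y^4/2 - y^3/9 - y*acos(-3*y/4) - sqrt(16 - 9*y^2)/3


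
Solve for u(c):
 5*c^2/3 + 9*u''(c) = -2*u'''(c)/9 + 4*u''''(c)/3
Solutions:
 u(c) = C1 + C2*c + C3*exp(c*(1 - sqrt(973))/12) + C4*exp(c*(1 + sqrt(973))/12) - 5*c^4/324 + 10*c^3/6561 - 4880*c^2/177147


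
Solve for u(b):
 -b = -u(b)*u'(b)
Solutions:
 u(b) = -sqrt(C1 + b^2)
 u(b) = sqrt(C1 + b^2)


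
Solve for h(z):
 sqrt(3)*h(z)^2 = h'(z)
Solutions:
 h(z) = -1/(C1 + sqrt(3)*z)


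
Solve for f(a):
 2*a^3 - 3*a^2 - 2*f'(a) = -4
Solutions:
 f(a) = C1 + a^4/4 - a^3/2 + 2*a


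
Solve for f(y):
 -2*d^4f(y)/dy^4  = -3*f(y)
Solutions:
 f(y) = C1*exp(-2^(3/4)*3^(1/4)*y/2) + C2*exp(2^(3/4)*3^(1/4)*y/2) + C3*sin(2^(3/4)*3^(1/4)*y/2) + C4*cos(2^(3/4)*3^(1/4)*y/2)


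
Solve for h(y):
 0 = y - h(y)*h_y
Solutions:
 h(y) = -sqrt(C1 + y^2)
 h(y) = sqrt(C1 + y^2)


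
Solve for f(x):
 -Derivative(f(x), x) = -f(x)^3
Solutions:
 f(x) = -sqrt(2)*sqrt(-1/(C1 + x))/2
 f(x) = sqrt(2)*sqrt(-1/(C1 + x))/2


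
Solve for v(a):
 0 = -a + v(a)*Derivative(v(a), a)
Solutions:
 v(a) = -sqrt(C1 + a^2)
 v(a) = sqrt(C1 + a^2)


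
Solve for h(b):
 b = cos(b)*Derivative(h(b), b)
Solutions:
 h(b) = C1 + Integral(b/cos(b), b)


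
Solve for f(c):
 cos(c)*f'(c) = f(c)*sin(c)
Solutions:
 f(c) = C1/cos(c)


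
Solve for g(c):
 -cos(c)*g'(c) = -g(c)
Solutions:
 g(c) = C1*sqrt(sin(c) + 1)/sqrt(sin(c) - 1)


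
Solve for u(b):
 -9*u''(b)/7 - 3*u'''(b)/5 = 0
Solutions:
 u(b) = C1 + C2*b + C3*exp(-15*b/7)


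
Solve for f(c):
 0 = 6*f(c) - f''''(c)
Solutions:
 f(c) = C1*exp(-6^(1/4)*c) + C2*exp(6^(1/4)*c) + C3*sin(6^(1/4)*c) + C4*cos(6^(1/4)*c)


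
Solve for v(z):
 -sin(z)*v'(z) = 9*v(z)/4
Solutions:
 v(z) = C1*(cos(z) + 1)^(9/8)/(cos(z) - 1)^(9/8)


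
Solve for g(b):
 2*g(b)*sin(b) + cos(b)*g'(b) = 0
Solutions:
 g(b) = C1*cos(b)^2


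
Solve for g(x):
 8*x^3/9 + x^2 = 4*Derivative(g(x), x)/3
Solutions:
 g(x) = C1 + x^4/6 + x^3/4


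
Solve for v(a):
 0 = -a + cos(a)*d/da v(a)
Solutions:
 v(a) = C1 + Integral(a/cos(a), a)


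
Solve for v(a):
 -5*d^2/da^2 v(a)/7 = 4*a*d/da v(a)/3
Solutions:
 v(a) = C1 + C2*erf(sqrt(210)*a/15)


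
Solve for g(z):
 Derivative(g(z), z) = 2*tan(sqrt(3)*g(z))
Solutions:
 g(z) = sqrt(3)*(pi - asin(C1*exp(2*sqrt(3)*z)))/3
 g(z) = sqrt(3)*asin(C1*exp(2*sqrt(3)*z))/3


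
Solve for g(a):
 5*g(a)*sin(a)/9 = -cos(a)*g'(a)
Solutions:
 g(a) = C1*cos(a)^(5/9)


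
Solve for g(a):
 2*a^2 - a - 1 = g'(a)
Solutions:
 g(a) = C1 + 2*a^3/3 - a^2/2 - a


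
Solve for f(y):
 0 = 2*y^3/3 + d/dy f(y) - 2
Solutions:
 f(y) = C1 - y^4/6 + 2*y


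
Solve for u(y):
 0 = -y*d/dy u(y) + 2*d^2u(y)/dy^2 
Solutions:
 u(y) = C1 + C2*erfi(y/2)


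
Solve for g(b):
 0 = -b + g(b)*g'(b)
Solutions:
 g(b) = -sqrt(C1 + b^2)
 g(b) = sqrt(C1 + b^2)


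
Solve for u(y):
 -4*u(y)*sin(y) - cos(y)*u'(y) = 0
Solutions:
 u(y) = C1*cos(y)^4


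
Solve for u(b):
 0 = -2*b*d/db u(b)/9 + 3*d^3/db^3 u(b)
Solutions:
 u(b) = C1 + Integral(C2*airyai(2^(1/3)*b/3) + C3*airybi(2^(1/3)*b/3), b)


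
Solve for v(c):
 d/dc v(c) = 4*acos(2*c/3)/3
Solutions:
 v(c) = C1 + 4*c*acos(2*c/3)/3 - 2*sqrt(9 - 4*c^2)/3


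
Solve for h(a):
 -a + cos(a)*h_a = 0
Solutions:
 h(a) = C1 + Integral(a/cos(a), a)


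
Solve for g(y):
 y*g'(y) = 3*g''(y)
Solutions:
 g(y) = C1 + C2*erfi(sqrt(6)*y/6)


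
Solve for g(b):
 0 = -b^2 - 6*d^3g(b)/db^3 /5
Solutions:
 g(b) = C1 + C2*b + C3*b^2 - b^5/72


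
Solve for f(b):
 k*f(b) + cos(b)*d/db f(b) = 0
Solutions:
 f(b) = C1*exp(k*(log(sin(b) - 1) - log(sin(b) + 1))/2)


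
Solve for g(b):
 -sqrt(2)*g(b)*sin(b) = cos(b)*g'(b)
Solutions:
 g(b) = C1*cos(b)^(sqrt(2))


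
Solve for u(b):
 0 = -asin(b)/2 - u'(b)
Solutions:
 u(b) = C1 - b*asin(b)/2 - sqrt(1 - b^2)/2


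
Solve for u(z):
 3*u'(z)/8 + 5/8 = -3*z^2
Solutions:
 u(z) = C1 - 8*z^3/3 - 5*z/3


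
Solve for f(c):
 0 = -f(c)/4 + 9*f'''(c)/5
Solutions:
 f(c) = C3*exp(30^(1/3)*c/6) + (C1*sin(10^(1/3)*3^(5/6)*c/12) + C2*cos(10^(1/3)*3^(5/6)*c/12))*exp(-30^(1/3)*c/12)


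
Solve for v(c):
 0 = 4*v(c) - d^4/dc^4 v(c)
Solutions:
 v(c) = C1*exp(-sqrt(2)*c) + C2*exp(sqrt(2)*c) + C3*sin(sqrt(2)*c) + C4*cos(sqrt(2)*c)


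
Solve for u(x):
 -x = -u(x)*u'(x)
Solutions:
 u(x) = -sqrt(C1 + x^2)
 u(x) = sqrt(C1 + x^2)


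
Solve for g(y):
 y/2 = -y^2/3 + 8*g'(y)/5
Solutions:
 g(y) = C1 + 5*y^3/72 + 5*y^2/32


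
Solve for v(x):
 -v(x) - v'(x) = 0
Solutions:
 v(x) = C1*exp(-x)


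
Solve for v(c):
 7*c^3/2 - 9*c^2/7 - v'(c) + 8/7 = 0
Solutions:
 v(c) = C1 + 7*c^4/8 - 3*c^3/7 + 8*c/7


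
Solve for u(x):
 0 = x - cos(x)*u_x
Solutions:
 u(x) = C1 + Integral(x/cos(x), x)


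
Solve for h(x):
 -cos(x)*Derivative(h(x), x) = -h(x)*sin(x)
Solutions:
 h(x) = C1/cos(x)


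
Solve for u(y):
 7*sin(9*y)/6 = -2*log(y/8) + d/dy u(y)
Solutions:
 u(y) = C1 + 2*y*log(y) - 6*y*log(2) - 2*y - 7*cos(9*y)/54


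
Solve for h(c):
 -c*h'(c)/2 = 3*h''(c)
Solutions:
 h(c) = C1 + C2*erf(sqrt(3)*c/6)


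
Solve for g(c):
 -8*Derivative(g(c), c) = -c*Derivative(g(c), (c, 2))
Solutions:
 g(c) = C1 + C2*c^9


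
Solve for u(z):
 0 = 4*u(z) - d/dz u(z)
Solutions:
 u(z) = C1*exp(4*z)


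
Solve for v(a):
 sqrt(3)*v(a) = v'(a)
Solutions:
 v(a) = C1*exp(sqrt(3)*a)


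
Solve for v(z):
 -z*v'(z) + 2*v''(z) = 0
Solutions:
 v(z) = C1 + C2*erfi(z/2)


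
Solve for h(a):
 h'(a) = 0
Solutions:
 h(a) = C1


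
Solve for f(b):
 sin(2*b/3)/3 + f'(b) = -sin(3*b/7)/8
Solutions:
 f(b) = C1 + 7*cos(3*b/7)/24 + cos(2*b/3)/2


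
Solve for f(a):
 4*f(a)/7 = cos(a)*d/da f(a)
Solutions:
 f(a) = C1*(sin(a) + 1)^(2/7)/(sin(a) - 1)^(2/7)


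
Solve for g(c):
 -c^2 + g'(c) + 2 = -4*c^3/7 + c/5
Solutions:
 g(c) = C1 - c^4/7 + c^3/3 + c^2/10 - 2*c


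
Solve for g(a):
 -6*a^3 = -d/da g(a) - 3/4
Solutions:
 g(a) = C1 + 3*a^4/2 - 3*a/4


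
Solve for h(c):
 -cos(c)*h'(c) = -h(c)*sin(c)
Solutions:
 h(c) = C1/cos(c)


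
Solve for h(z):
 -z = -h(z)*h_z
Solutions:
 h(z) = -sqrt(C1 + z^2)
 h(z) = sqrt(C1 + z^2)


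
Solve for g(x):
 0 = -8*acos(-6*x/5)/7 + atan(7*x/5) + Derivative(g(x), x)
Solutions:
 g(x) = C1 + 8*x*acos(-6*x/5)/7 - x*atan(7*x/5) + 4*sqrt(25 - 36*x^2)/21 + 5*log(49*x^2 + 25)/14


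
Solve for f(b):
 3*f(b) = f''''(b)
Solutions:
 f(b) = C1*exp(-3^(1/4)*b) + C2*exp(3^(1/4)*b) + C3*sin(3^(1/4)*b) + C4*cos(3^(1/4)*b)


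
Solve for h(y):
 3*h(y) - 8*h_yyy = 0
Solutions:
 h(y) = C3*exp(3^(1/3)*y/2) + (C1*sin(3^(5/6)*y/4) + C2*cos(3^(5/6)*y/4))*exp(-3^(1/3)*y/4)


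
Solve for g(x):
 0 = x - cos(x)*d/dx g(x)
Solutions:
 g(x) = C1 + Integral(x/cos(x), x)


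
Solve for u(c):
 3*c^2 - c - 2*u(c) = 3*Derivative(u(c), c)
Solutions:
 u(c) = C1*exp(-2*c/3) + 3*c^2/2 - 5*c + 15/2


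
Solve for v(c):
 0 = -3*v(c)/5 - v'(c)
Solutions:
 v(c) = C1*exp(-3*c/5)


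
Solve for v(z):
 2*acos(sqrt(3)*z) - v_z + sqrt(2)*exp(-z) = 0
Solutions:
 v(z) = C1 + 2*z*acos(sqrt(3)*z) - 2*sqrt(3)*sqrt(1 - 3*z^2)/3 - sqrt(2)*exp(-z)


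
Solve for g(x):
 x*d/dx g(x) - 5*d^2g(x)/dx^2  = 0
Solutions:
 g(x) = C1 + C2*erfi(sqrt(10)*x/10)


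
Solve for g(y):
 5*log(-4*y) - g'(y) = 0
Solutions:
 g(y) = C1 + 5*y*log(-y) + 5*y*(-1 + 2*log(2))


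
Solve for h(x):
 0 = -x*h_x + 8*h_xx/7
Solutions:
 h(x) = C1 + C2*erfi(sqrt(7)*x/4)


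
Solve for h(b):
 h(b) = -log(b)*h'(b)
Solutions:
 h(b) = C1*exp(-li(b))


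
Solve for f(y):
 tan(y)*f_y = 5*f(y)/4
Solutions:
 f(y) = C1*sin(y)^(5/4)


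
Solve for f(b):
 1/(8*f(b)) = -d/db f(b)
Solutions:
 f(b) = -sqrt(C1 - b)/2
 f(b) = sqrt(C1 - b)/2


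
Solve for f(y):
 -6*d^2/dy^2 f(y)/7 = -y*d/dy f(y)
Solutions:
 f(y) = C1 + C2*erfi(sqrt(21)*y/6)


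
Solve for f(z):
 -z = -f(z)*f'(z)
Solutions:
 f(z) = -sqrt(C1 + z^2)
 f(z) = sqrt(C1 + z^2)


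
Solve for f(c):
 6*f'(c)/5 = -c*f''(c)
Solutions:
 f(c) = C1 + C2/c^(1/5)


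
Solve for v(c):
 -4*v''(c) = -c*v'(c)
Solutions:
 v(c) = C1 + C2*erfi(sqrt(2)*c/4)


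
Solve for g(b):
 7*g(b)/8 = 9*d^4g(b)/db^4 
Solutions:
 g(b) = C1*exp(-14^(1/4)*sqrt(3)*b/6) + C2*exp(14^(1/4)*sqrt(3)*b/6) + C3*sin(14^(1/4)*sqrt(3)*b/6) + C4*cos(14^(1/4)*sqrt(3)*b/6)


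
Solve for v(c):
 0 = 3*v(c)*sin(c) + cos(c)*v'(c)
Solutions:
 v(c) = C1*cos(c)^3


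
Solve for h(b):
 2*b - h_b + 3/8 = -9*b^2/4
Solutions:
 h(b) = C1 + 3*b^3/4 + b^2 + 3*b/8


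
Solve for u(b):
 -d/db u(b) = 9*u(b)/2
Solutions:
 u(b) = C1*exp(-9*b/2)


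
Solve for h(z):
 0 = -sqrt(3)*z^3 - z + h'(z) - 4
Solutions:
 h(z) = C1 + sqrt(3)*z^4/4 + z^2/2 + 4*z


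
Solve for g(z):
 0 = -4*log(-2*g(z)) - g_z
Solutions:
 Integral(1/(log(-_y) + log(2)), (_y, g(z)))/4 = C1 - z


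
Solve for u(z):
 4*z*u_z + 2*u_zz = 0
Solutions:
 u(z) = C1 + C2*erf(z)


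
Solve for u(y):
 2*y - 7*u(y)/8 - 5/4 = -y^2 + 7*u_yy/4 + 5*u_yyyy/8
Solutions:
 u(y) = C1*sin(sqrt(5)*y*sqrt(7 - sqrt(14))/5) + C2*sin(sqrt(5)*y*sqrt(sqrt(14) + 7)/5) + C3*cos(sqrt(5)*y*sqrt(7 - sqrt(14))/5) + C4*cos(sqrt(5)*y*sqrt(sqrt(14) + 7)/5) + 8*y^2/7 + 16*y/7 - 6


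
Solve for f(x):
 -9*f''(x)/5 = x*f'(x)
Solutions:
 f(x) = C1 + C2*erf(sqrt(10)*x/6)


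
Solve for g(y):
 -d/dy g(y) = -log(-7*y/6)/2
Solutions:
 g(y) = C1 + y*log(-y)/2 + y*(-log(6) - 1 + log(7))/2


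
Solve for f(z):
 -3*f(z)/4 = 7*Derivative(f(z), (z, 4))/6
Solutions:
 f(z) = (C1*sin(2^(1/4)*sqrt(3)*7^(3/4)*z/14) + C2*cos(2^(1/4)*sqrt(3)*7^(3/4)*z/14))*exp(-2^(1/4)*sqrt(3)*7^(3/4)*z/14) + (C3*sin(2^(1/4)*sqrt(3)*7^(3/4)*z/14) + C4*cos(2^(1/4)*sqrt(3)*7^(3/4)*z/14))*exp(2^(1/4)*sqrt(3)*7^(3/4)*z/14)


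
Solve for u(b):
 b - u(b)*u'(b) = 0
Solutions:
 u(b) = -sqrt(C1 + b^2)
 u(b) = sqrt(C1 + b^2)


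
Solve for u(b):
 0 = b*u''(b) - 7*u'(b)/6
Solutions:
 u(b) = C1 + C2*b^(13/6)


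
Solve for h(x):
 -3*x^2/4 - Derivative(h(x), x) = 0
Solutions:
 h(x) = C1 - x^3/4


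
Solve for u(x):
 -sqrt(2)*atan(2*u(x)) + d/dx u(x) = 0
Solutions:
 Integral(1/atan(2*_y), (_y, u(x))) = C1 + sqrt(2)*x


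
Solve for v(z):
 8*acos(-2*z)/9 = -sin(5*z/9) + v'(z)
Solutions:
 v(z) = C1 + 8*z*acos(-2*z)/9 + 4*sqrt(1 - 4*z^2)/9 - 9*cos(5*z/9)/5


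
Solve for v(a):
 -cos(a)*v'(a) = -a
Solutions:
 v(a) = C1 + Integral(a/cos(a), a)


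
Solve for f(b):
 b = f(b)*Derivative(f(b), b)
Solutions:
 f(b) = -sqrt(C1 + b^2)
 f(b) = sqrt(C1 + b^2)


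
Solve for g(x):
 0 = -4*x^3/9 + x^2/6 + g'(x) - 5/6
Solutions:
 g(x) = C1 + x^4/9 - x^3/18 + 5*x/6


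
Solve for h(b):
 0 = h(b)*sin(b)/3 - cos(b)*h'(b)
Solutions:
 h(b) = C1/cos(b)^(1/3)


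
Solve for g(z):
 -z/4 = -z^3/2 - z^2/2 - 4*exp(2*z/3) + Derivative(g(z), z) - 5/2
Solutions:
 g(z) = C1 + z^4/8 + z^3/6 - z^2/8 + 5*z/2 + 6*exp(2*z/3)


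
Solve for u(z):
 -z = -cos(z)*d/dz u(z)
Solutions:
 u(z) = C1 + Integral(z/cos(z), z)


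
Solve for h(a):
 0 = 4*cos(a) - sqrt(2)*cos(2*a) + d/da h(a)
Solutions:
 h(a) = C1 - 4*sin(a) + sqrt(2)*sin(2*a)/2


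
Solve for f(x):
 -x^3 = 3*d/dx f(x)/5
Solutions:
 f(x) = C1 - 5*x^4/12


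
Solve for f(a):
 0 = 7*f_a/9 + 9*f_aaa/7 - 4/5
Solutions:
 f(a) = C1 + C2*sin(7*a/9) + C3*cos(7*a/9) + 36*a/35


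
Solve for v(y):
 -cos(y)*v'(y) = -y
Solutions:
 v(y) = C1 + Integral(y/cos(y), y)


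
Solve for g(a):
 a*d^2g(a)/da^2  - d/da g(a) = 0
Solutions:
 g(a) = C1 + C2*a^2


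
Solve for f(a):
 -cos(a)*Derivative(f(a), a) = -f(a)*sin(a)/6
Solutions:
 f(a) = C1/cos(a)^(1/6)


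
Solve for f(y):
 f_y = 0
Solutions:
 f(y) = C1


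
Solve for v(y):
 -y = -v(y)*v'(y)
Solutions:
 v(y) = -sqrt(C1 + y^2)
 v(y) = sqrt(C1 + y^2)


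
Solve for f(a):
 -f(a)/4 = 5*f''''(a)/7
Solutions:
 f(a) = (C1*sin(5^(3/4)*7^(1/4)*a/10) + C2*cos(5^(3/4)*7^(1/4)*a/10))*exp(-5^(3/4)*7^(1/4)*a/10) + (C3*sin(5^(3/4)*7^(1/4)*a/10) + C4*cos(5^(3/4)*7^(1/4)*a/10))*exp(5^(3/4)*7^(1/4)*a/10)


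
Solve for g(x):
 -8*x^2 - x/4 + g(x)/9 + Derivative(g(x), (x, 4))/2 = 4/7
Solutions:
 g(x) = 72*x^2 + 9*x/4 + (C1*sin(2^(3/4)*sqrt(3)*x/6) + C2*cos(2^(3/4)*sqrt(3)*x/6))*exp(-2^(3/4)*sqrt(3)*x/6) + (C3*sin(2^(3/4)*sqrt(3)*x/6) + C4*cos(2^(3/4)*sqrt(3)*x/6))*exp(2^(3/4)*sqrt(3)*x/6) + 36/7


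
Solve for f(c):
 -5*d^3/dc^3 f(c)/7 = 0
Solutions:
 f(c) = C1 + C2*c + C3*c^2


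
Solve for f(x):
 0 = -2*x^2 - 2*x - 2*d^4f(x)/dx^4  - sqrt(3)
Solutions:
 f(x) = C1 + C2*x + C3*x^2 + C4*x^3 - x^6/360 - x^5/120 - sqrt(3)*x^4/48


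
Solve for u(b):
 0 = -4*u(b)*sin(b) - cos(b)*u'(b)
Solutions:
 u(b) = C1*cos(b)^4


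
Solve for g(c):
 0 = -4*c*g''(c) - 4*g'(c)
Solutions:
 g(c) = C1 + C2*log(c)


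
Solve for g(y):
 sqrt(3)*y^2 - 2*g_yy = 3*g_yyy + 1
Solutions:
 g(y) = C1 + C2*y + C3*exp(-2*y/3) + sqrt(3)*y^4/24 - sqrt(3)*y^3/4 + y^2*(-2 + 9*sqrt(3))/8


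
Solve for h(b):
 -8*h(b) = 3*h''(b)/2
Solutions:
 h(b) = C1*sin(4*sqrt(3)*b/3) + C2*cos(4*sqrt(3)*b/3)


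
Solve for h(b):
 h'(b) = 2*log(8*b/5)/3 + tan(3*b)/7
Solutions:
 h(b) = C1 + 2*b*log(b)/3 - 2*b*log(5)/3 - 2*b/3 + 2*b*log(2) - log(cos(3*b))/21


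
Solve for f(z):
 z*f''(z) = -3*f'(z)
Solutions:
 f(z) = C1 + C2/z^2


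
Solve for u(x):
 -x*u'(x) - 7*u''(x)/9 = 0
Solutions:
 u(x) = C1 + C2*erf(3*sqrt(14)*x/14)


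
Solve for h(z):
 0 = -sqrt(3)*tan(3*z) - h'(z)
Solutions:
 h(z) = C1 + sqrt(3)*log(cos(3*z))/3


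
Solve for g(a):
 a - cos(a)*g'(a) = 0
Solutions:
 g(a) = C1 + Integral(a/cos(a), a)


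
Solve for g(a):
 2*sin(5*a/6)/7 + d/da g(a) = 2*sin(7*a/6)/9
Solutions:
 g(a) = C1 + 12*cos(5*a/6)/35 - 4*cos(7*a/6)/21


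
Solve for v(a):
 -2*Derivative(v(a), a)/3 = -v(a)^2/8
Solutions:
 v(a) = -16/(C1 + 3*a)


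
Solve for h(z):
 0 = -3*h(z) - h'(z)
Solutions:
 h(z) = C1*exp(-3*z)


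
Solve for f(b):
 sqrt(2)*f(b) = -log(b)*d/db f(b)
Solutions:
 f(b) = C1*exp(-sqrt(2)*li(b))


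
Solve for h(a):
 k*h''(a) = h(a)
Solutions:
 h(a) = C1*exp(-a*sqrt(1/k)) + C2*exp(a*sqrt(1/k))


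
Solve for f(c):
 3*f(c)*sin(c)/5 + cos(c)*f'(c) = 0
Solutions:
 f(c) = C1*cos(c)^(3/5)
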